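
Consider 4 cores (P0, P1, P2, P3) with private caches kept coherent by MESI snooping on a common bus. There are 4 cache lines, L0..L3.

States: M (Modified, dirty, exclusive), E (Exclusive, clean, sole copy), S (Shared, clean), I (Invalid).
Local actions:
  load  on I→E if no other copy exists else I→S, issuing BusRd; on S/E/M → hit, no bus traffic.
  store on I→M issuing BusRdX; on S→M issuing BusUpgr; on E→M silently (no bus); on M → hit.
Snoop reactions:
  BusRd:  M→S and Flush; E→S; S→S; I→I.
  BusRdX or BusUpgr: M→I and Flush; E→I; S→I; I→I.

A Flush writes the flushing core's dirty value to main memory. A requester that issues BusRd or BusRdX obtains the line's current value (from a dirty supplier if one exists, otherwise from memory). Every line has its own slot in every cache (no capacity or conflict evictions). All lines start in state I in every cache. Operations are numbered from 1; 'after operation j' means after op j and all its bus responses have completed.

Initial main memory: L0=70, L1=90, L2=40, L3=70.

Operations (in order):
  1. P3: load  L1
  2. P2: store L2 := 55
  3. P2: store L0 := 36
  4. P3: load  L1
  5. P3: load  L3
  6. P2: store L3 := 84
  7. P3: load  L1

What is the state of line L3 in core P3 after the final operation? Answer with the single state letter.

state = I

[1] P3: load  L1 | P0:I, P1:I, P2:I, P3:E(90) | bus: BusRd
[2] P2: store L2 := 55 | P0:I, P1:I, P2:M(55), P3:I | bus: BusRdX
[3] P2: store L0 := 36 | P0:I, P1:I, P2:M(36), P3:I | bus: BusRdX
[4] P3: load  L1 | P0:I, P1:I, P2:I, P3:E(90) | bus: none
[5] P3: load  L3 | P0:I, P1:I, P2:I, P3:E(70) | bus: BusRd
[6] P2: store L3 := 84 | P0:I, P1:I, P2:M(84), P3:I | bus: BusRdX
[7] P3: load  L1 | P0:I, P1:I, P2:I, P3:E(90) | bus: none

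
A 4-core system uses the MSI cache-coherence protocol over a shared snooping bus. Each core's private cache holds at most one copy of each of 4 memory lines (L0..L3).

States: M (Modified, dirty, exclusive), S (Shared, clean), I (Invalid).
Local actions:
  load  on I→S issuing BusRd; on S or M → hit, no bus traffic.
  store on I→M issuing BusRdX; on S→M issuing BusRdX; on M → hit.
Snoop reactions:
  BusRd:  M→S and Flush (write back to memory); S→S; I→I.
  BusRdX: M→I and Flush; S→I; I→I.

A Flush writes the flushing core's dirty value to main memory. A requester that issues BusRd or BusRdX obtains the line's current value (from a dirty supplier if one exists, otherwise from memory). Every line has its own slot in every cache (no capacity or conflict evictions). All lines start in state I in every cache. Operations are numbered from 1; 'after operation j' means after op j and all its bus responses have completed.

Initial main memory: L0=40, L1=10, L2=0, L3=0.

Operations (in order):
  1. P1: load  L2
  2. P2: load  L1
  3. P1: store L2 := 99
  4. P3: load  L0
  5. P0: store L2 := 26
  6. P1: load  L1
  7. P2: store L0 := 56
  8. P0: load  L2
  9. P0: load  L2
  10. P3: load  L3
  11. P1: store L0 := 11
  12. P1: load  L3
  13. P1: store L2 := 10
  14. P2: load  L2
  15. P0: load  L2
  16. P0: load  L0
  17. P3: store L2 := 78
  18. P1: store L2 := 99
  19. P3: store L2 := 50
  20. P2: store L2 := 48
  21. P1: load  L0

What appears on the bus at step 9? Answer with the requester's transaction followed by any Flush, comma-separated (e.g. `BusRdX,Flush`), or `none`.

bus = none

  op1 P1: load  L2 → I/S/I/I on L2; bus BusRd; mem=0
  op2 P2: load  L1 → I/I/S/I on L1; bus BusRd; mem=10
  op3 P1: store L2 := 99 → I/M/I/I on L2; bus BusRdX; mem=0
  op4 P3: load  L0 → I/I/I/S on L0; bus BusRd; mem=40
  op5 P0: store L2 := 26 → M/I/I/I on L2; bus BusRdX Flush; mem=99
  op6 P1: load  L1 → I/S/S/I on L1; bus BusRd; mem=10
  op7 P2: store L0 := 56 → I/I/M/I on L0; bus BusRdX; mem=40
  op8 P0: load  L2 → M/I/I/I on L2; bus (none); mem=99
  op9 P0: load  L2 → M/I/I/I on L2; bus (none); mem=99
  op10 P3: load  L3 → I/I/I/S on L3; bus BusRd; mem=0
  op11 P1: store L0 := 11 → I/M/I/I on L0; bus BusRdX Flush; mem=56
  op12 P1: load  L3 → I/S/I/S on L3; bus BusRd; mem=0
  op13 P1: store L2 := 10 → I/M/I/I on L2; bus BusRdX Flush; mem=26
  op14 P2: load  L2 → I/S/S/I on L2; bus BusRd Flush; mem=10
  op15 P0: load  L2 → S/S/S/I on L2; bus BusRd; mem=10
  op16 P0: load  L0 → S/S/I/I on L0; bus BusRd Flush; mem=11
  op17 P3: store L2 := 78 → I/I/I/M on L2; bus BusRdX; mem=10
  op18 P1: store L2 := 99 → I/M/I/I on L2; bus BusRdX Flush; mem=78
  op19 P3: store L2 := 50 → I/I/I/M on L2; bus BusRdX Flush; mem=99
  op20 P2: store L2 := 48 → I/I/M/I on L2; bus BusRdX Flush; mem=50
  op21 P1: load  L0 → S/S/I/I on L0; bus (none); mem=11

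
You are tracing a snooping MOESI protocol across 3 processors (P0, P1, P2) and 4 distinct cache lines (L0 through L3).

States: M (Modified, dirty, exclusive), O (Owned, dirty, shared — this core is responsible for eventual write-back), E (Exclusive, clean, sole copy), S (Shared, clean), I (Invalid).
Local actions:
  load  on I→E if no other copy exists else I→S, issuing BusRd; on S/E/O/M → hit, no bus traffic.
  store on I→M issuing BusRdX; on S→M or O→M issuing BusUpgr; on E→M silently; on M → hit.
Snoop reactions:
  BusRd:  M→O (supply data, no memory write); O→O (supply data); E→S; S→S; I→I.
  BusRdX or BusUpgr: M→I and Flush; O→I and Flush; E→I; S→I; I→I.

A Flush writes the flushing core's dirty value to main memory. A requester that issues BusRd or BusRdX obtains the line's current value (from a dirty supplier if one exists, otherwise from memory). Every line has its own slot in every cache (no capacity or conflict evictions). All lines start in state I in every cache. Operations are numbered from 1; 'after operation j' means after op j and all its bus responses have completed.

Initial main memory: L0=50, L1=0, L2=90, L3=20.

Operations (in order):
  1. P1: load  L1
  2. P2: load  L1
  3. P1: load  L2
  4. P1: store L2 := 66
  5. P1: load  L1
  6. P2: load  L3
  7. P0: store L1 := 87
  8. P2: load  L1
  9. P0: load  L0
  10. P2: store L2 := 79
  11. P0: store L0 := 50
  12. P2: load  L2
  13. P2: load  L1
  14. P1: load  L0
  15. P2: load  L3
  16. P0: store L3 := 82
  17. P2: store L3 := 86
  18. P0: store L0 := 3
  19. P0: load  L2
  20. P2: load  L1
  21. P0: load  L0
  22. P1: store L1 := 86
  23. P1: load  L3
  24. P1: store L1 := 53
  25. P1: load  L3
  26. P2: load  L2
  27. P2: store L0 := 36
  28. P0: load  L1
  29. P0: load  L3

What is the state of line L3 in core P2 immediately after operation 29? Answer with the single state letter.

state = O

[1] P1: load  L1 | P0:I, P1:E(0), P2:I | bus: BusRd
[2] P2: load  L1 | P0:I, P1:S(0), P2:S(0) | bus: BusRd
[3] P1: load  L2 | P0:I, P1:E(90), P2:I | bus: BusRd
[4] P1: store L2 := 66 | P0:I, P1:M(66), P2:I | bus: none
[5] P1: load  L1 | P0:I, P1:S(0), P2:S(0) | bus: none
[6] P2: load  L3 | P0:I, P1:I, P2:E(20) | bus: BusRd
[7] P0: store L1 := 87 | P0:M(87), P1:I, P2:I | bus: BusRdX
[8] P2: load  L1 | P0:O(87), P1:I, P2:S(87) | bus: BusRd
[9] P0: load  L0 | P0:E(50), P1:I, P2:I | bus: BusRd
[10] P2: store L2 := 79 | P0:I, P1:I, P2:M(79) | bus: BusRdX,Flush
[11] P0: store L0 := 50 | P0:M(50), P1:I, P2:I | bus: none
[12] P2: load  L2 | P0:I, P1:I, P2:M(79) | bus: none
[13] P2: load  L1 | P0:O(87), P1:I, P2:S(87) | bus: none
[14] P1: load  L0 | P0:O(50), P1:S(50), P2:I | bus: BusRd
[15] P2: load  L3 | P0:I, P1:I, P2:E(20) | bus: none
[16] P0: store L3 := 82 | P0:M(82), P1:I, P2:I | bus: BusRdX
[17] P2: store L3 := 86 | P0:I, P1:I, P2:M(86) | bus: BusRdX,Flush
[18] P0: store L0 := 3 | P0:M(3), P1:I, P2:I | bus: BusUpgr
[19] P0: load  L2 | P0:S(79), P1:I, P2:O(79) | bus: BusRd
[20] P2: load  L1 | P0:O(87), P1:I, P2:S(87) | bus: none
[21] P0: load  L0 | P0:M(3), P1:I, P2:I | bus: none
[22] P1: store L1 := 86 | P0:I, P1:M(86), P2:I | bus: BusRdX,Flush
[23] P1: load  L3 | P0:I, P1:S(86), P2:O(86) | bus: BusRd
[24] P1: store L1 := 53 | P0:I, P1:M(53), P2:I | bus: none
[25] P1: load  L3 | P0:I, P1:S(86), P2:O(86) | bus: none
[26] P2: load  L2 | P0:S(79), P1:I, P2:O(79) | bus: none
[27] P2: store L0 := 36 | P0:I, P1:I, P2:M(36) | bus: BusRdX,Flush
[28] P0: load  L1 | P0:S(53), P1:O(53), P2:I | bus: BusRd
[29] P0: load  L3 | P0:S(86), P1:S(86), P2:O(86) | bus: BusRd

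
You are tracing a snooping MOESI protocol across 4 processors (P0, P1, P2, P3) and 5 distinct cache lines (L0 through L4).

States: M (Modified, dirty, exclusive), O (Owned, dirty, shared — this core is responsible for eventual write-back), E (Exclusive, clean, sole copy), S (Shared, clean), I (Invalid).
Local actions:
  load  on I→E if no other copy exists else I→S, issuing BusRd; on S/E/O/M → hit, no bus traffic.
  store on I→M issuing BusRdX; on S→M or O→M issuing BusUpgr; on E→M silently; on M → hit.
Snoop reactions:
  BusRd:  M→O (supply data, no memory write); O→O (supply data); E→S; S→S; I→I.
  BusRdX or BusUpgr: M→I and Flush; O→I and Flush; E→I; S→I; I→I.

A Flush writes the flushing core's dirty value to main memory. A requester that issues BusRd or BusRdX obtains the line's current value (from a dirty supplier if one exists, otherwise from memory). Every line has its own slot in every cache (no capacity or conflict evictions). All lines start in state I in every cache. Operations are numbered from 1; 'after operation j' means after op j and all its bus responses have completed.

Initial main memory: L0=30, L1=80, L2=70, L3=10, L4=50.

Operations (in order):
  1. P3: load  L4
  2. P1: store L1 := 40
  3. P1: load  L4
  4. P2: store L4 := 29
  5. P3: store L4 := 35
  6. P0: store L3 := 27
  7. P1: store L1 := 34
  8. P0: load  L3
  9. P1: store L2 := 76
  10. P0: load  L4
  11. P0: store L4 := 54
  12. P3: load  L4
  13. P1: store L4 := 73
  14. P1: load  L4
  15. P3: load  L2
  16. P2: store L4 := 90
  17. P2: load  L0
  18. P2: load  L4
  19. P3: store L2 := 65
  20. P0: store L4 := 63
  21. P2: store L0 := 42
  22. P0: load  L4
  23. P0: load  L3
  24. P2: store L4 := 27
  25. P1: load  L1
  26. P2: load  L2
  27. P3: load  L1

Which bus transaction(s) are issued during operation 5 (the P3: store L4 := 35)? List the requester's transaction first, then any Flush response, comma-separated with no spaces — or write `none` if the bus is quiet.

bus = BusRdX,Flush

  op1 P3: load  L4 → I/I/I/E on L4; bus BusRd; mem=50
  op2 P1: store L1 := 40 → I/M/I/I on L1; bus BusRdX; mem=80
  op3 P1: load  L4 → I/S/I/S on L4; bus BusRd; mem=50
  op4 P2: store L4 := 29 → I/I/M/I on L4; bus BusRdX; mem=50
  op5 P3: store L4 := 35 → I/I/I/M on L4; bus BusRdX Flush; mem=29
  op6 P0: store L3 := 27 → M/I/I/I on L3; bus BusRdX; mem=10
  op7 P1: store L1 := 34 → I/M/I/I on L1; bus (none); mem=80
  op8 P0: load  L3 → M/I/I/I on L3; bus (none); mem=10
  op9 P1: store L2 := 76 → I/M/I/I on L2; bus BusRdX; mem=70
  op10 P0: load  L4 → S/I/I/O on L4; bus BusRd; mem=29
  op11 P0: store L4 := 54 → M/I/I/I on L4; bus BusUpgr Flush; mem=35
  op12 P3: load  L4 → O/I/I/S on L4; bus BusRd; mem=35
  op13 P1: store L4 := 73 → I/M/I/I on L4; bus BusRdX Flush; mem=54
  op14 P1: load  L4 → I/M/I/I on L4; bus (none); mem=54
  op15 P3: load  L2 → I/O/I/S on L2; bus BusRd; mem=70
  op16 P2: store L4 := 90 → I/I/M/I on L4; bus BusRdX Flush; mem=73
  op17 P2: load  L0 → I/I/E/I on L0; bus BusRd; mem=30
  op18 P2: load  L4 → I/I/M/I on L4; bus (none); mem=73
  op19 P3: store L2 := 65 → I/I/I/M on L2; bus BusUpgr Flush; mem=76
  op20 P0: store L4 := 63 → M/I/I/I on L4; bus BusRdX Flush; mem=90
  op21 P2: store L0 := 42 → I/I/M/I on L0; bus (none); mem=30
  op22 P0: load  L4 → M/I/I/I on L4; bus (none); mem=90
  op23 P0: load  L3 → M/I/I/I on L3; bus (none); mem=10
  op24 P2: store L4 := 27 → I/I/M/I on L4; bus BusRdX Flush; mem=63
  op25 P1: load  L1 → I/M/I/I on L1; bus (none); mem=80
  op26 P2: load  L2 → I/I/S/O on L2; bus BusRd; mem=76
  op27 P3: load  L1 → I/O/I/S on L1; bus BusRd; mem=80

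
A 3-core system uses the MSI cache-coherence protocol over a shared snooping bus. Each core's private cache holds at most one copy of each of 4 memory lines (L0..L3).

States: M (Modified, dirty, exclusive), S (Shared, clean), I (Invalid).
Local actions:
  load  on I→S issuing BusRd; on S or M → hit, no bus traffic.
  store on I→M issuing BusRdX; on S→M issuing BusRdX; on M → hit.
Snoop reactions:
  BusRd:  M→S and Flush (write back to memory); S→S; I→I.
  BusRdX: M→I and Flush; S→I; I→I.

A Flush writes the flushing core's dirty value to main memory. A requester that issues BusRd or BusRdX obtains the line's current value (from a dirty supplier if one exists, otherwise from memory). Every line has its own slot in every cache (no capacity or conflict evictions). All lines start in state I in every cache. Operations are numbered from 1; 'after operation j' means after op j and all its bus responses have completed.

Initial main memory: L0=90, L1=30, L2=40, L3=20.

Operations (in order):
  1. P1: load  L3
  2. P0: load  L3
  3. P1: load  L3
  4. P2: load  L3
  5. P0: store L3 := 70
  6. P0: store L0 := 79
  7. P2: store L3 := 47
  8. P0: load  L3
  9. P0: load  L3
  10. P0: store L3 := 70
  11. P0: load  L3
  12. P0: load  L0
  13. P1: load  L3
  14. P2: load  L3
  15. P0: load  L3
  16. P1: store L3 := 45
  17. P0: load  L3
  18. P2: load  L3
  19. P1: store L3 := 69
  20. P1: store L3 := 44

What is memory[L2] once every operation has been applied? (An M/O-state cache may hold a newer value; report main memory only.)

memory[L2] = 40

  op1 P1: load  L3 → I/S/I on L3; bus BusRd; mem=20
  op2 P0: load  L3 → S/S/I on L3; bus BusRd; mem=20
  op3 P1: load  L3 → S/S/I on L3; bus (none); mem=20
  op4 P2: load  L3 → S/S/S on L3; bus BusRd; mem=20
  op5 P0: store L3 := 70 → M/I/I on L3; bus BusRdX; mem=20
  op6 P0: store L0 := 79 → M/I/I on L0; bus BusRdX; mem=90
  op7 P2: store L3 := 47 → I/I/M on L3; bus BusRdX Flush; mem=70
  op8 P0: load  L3 → S/I/S on L3; bus BusRd Flush; mem=47
  op9 P0: load  L3 → S/I/S on L3; bus (none); mem=47
  op10 P0: store L3 := 70 → M/I/I on L3; bus BusRdX; mem=47
  op11 P0: load  L3 → M/I/I on L3; bus (none); mem=47
  op12 P0: load  L0 → M/I/I on L0; bus (none); mem=90
  op13 P1: load  L3 → S/S/I on L3; bus BusRd Flush; mem=70
  op14 P2: load  L3 → S/S/S on L3; bus BusRd; mem=70
  op15 P0: load  L3 → S/S/S on L3; bus (none); mem=70
  op16 P1: store L3 := 45 → I/M/I on L3; bus BusRdX; mem=70
  op17 P0: load  L3 → S/S/I on L3; bus BusRd Flush; mem=45
  op18 P2: load  L3 → S/S/S on L3; bus BusRd; mem=45
  op19 P1: store L3 := 69 → I/M/I on L3; bus BusRdX; mem=45
  op20 P1: store L3 := 44 → I/M/I on L3; bus (none); mem=45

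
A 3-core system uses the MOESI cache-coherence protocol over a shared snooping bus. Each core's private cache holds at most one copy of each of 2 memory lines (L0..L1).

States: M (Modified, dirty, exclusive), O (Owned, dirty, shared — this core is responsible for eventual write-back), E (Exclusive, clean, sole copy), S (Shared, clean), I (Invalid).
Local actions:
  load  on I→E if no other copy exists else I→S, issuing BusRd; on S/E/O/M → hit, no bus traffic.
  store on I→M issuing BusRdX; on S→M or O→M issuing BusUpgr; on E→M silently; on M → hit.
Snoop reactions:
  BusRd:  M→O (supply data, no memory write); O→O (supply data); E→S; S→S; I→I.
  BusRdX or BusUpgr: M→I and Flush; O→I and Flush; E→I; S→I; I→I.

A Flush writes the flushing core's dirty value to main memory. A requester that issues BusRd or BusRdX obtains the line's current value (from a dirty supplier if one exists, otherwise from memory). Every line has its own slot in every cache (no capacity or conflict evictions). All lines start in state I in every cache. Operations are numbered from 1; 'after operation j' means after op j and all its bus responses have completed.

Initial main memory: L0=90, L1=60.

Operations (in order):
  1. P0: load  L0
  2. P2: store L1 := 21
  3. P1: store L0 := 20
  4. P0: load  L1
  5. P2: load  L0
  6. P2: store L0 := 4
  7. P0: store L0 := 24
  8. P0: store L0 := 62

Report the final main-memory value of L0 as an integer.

memory[L0] = 4

1. P0: load  L0  bus=[BusRd]  L0: P0=E P1=I P2=I  mem[L0]=90
2. P2: store L1 := 21  bus=[BusRdX]  L1: P0=I P1=I P2=M  mem[L1]=60
3. P1: store L0 := 20  bus=[BusRdX]  L0: P0=I P1=M P2=I  mem[L0]=90
4. P0: load  L1  bus=[BusRd]  L1: P0=S P1=I P2=O  mem[L1]=60
5. P2: load  L0  bus=[BusRd]  L0: P0=I P1=O P2=S  mem[L0]=90
6. P2: store L0 := 4  bus=[BusUpgr,Flush]  L0: P0=I P1=I P2=M  mem[L0]=20
7. P0: store L0 := 24  bus=[BusRdX,Flush]  L0: P0=M P1=I P2=I  mem[L0]=4
8. P0: store L0 := 62  bus=[-]  L0: P0=M P1=I P2=I  mem[L0]=4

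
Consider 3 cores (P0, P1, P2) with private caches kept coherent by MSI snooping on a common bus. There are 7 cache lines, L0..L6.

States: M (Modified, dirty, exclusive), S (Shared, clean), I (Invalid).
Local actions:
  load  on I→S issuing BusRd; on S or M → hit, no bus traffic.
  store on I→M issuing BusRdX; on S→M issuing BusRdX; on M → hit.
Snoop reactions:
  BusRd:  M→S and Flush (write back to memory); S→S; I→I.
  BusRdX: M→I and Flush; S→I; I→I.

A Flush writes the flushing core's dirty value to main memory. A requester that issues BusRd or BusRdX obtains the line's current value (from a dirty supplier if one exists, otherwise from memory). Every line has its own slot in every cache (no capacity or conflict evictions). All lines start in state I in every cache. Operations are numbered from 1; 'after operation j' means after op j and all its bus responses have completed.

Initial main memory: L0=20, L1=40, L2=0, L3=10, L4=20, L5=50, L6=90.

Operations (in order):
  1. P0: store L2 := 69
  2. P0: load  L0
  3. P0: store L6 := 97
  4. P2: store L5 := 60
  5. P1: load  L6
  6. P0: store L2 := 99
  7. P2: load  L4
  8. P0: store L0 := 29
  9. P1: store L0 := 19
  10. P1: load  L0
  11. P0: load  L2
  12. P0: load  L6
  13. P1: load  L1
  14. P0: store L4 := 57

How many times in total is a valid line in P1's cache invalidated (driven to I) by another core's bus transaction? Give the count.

invalidations = 0

1. P0: store L2 := 69  bus=[BusRdX]  L2: P0=M P1=I P2=I  mem[L2]=0
2. P0: load  L0  bus=[BusRd]  L0: P0=S P1=I P2=I  mem[L0]=20
3. P0: store L6 := 97  bus=[BusRdX]  L6: P0=M P1=I P2=I  mem[L6]=90
4. P2: store L5 := 60  bus=[BusRdX]  L5: P0=I P1=I P2=M  mem[L5]=50
5. P1: load  L6  bus=[BusRd,Flush]  L6: P0=S P1=S P2=I  mem[L6]=97
6. P0: store L2 := 99  bus=[-]  L2: P0=M P1=I P2=I  mem[L2]=0
7. P2: load  L4  bus=[BusRd]  L4: P0=I P1=I P2=S  mem[L4]=20
8. P0: store L0 := 29  bus=[BusRdX]  L0: P0=M P1=I P2=I  mem[L0]=20
9. P1: store L0 := 19  bus=[BusRdX,Flush]  L0: P0=I P1=M P2=I  mem[L0]=29
10. P1: load  L0  bus=[-]  L0: P0=I P1=M P2=I  mem[L0]=29
11. P0: load  L2  bus=[-]  L2: P0=M P1=I P2=I  mem[L2]=0
12. P0: load  L6  bus=[-]  L6: P0=S P1=S P2=I  mem[L6]=97
13. P1: load  L1  bus=[BusRd]  L1: P0=I P1=S P2=I  mem[L1]=40
14. P0: store L4 := 57  bus=[BusRdX]  L4: P0=M P1=I P2=I  mem[L4]=20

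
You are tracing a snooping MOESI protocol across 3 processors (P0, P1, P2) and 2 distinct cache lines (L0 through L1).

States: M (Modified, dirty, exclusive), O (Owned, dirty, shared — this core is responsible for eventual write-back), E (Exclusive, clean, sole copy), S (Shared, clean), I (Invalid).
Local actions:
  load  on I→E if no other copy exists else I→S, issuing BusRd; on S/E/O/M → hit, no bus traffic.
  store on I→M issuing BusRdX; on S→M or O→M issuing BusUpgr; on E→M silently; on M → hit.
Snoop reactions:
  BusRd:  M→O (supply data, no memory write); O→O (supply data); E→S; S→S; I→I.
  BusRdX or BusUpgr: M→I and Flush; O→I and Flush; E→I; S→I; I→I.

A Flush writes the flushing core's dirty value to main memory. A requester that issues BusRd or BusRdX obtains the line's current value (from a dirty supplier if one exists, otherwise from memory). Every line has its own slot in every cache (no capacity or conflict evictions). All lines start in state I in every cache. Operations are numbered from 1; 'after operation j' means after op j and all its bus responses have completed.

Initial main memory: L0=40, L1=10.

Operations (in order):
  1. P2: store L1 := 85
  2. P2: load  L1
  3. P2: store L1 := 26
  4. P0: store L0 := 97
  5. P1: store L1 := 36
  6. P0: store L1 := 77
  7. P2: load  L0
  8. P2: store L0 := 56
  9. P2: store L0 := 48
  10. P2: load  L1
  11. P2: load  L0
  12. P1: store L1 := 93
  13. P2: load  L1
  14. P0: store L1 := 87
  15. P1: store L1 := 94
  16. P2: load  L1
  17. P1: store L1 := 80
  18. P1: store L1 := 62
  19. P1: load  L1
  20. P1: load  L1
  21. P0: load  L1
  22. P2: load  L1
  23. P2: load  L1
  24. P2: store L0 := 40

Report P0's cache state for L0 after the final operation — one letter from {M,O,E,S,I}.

state = I

[1] P2: store L1 := 85 | P0:I, P1:I, P2:M(85) | bus: BusRdX
[2] P2: load  L1 | P0:I, P1:I, P2:M(85) | bus: none
[3] P2: store L1 := 26 | P0:I, P1:I, P2:M(26) | bus: none
[4] P0: store L0 := 97 | P0:M(97), P1:I, P2:I | bus: BusRdX
[5] P1: store L1 := 36 | P0:I, P1:M(36), P2:I | bus: BusRdX,Flush
[6] P0: store L1 := 77 | P0:M(77), P1:I, P2:I | bus: BusRdX,Flush
[7] P2: load  L0 | P0:O(97), P1:I, P2:S(97) | bus: BusRd
[8] P2: store L0 := 56 | P0:I, P1:I, P2:M(56) | bus: BusUpgr,Flush
[9] P2: store L0 := 48 | P0:I, P1:I, P2:M(48) | bus: none
[10] P2: load  L1 | P0:O(77), P1:I, P2:S(77) | bus: BusRd
[11] P2: load  L0 | P0:I, P1:I, P2:M(48) | bus: none
[12] P1: store L1 := 93 | P0:I, P1:M(93), P2:I | bus: BusRdX,Flush
[13] P2: load  L1 | P0:I, P1:O(93), P2:S(93) | bus: BusRd
[14] P0: store L1 := 87 | P0:M(87), P1:I, P2:I | bus: BusRdX,Flush
[15] P1: store L1 := 94 | P0:I, P1:M(94), P2:I | bus: BusRdX,Flush
[16] P2: load  L1 | P0:I, P1:O(94), P2:S(94) | bus: BusRd
[17] P1: store L1 := 80 | P0:I, P1:M(80), P2:I | bus: BusUpgr
[18] P1: store L1 := 62 | P0:I, P1:M(62), P2:I | bus: none
[19] P1: load  L1 | P0:I, P1:M(62), P2:I | bus: none
[20] P1: load  L1 | P0:I, P1:M(62), P2:I | bus: none
[21] P0: load  L1 | P0:S(62), P1:O(62), P2:I | bus: BusRd
[22] P2: load  L1 | P0:S(62), P1:O(62), P2:S(62) | bus: BusRd
[23] P2: load  L1 | P0:S(62), P1:O(62), P2:S(62) | bus: none
[24] P2: store L0 := 40 | P0:I, P1:I, P2:M(40) | bus: none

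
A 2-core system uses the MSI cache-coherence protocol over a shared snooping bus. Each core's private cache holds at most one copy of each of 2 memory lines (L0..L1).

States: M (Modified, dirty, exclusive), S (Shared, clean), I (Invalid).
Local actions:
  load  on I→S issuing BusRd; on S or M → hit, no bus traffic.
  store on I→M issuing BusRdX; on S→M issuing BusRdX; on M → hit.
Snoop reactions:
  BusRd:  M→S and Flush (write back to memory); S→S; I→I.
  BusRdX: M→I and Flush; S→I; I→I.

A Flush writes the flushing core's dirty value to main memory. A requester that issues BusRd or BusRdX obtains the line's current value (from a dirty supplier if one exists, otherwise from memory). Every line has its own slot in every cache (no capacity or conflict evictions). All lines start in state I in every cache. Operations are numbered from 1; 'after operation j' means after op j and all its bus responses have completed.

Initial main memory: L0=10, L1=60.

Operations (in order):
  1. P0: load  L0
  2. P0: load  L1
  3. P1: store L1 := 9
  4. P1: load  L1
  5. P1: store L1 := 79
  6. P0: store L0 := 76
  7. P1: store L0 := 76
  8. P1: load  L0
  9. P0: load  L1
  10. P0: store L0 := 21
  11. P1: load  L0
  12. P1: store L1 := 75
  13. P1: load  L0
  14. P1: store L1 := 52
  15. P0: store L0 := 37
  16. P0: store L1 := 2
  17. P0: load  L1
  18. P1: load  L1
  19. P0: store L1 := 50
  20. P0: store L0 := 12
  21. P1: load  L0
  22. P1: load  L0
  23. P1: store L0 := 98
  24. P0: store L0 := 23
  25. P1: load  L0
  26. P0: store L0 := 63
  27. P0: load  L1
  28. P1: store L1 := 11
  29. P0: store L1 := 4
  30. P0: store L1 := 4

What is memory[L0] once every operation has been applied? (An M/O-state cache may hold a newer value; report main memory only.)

  op1 P0: load  L0 → S/I on L0; bus BusRd; mem=10
  op2 P0: load  L1 → S/I on L1; bus BusRd; mem=60
  op3 P1: store L1 := 9 → I/M on L1; bus BusRdX; mem=60
  op4 P1: load  L1 → I/M on L1; bus (none); mem=60
  op5 P1: store L1 := 79 → I/M on L1; bus (none); mem=60
  op6 P0: store L0 := 76 → M/I on L0; bus BusRdX; mem=10
  op7 P1: store L0 := 76 → I/M on L0; bus BusRdX Flush; mem=76
  op8 P1: load  L0 → I/M on L0; bus (none); mem=76
  op9 P0: load  L1 → S/S on L1; bus BusRd Flush; mem=79
  op10 P0: store L0 := 21 → M/I on L0; bus BusRdX Flush; mem=76
  op11 P1: load  L0 → S/S on L0; bus BusRd Flush; mem=21
  op12 P1: store L1 := 75 → I/M on L1; bus BusRdX; mem=79
  op13 P1: load  L0 → S/S on L0; bus (none); mem=21
  op14 P1: store L1 := 52 → I/M on L1; bus (none); mem=79
  op15 P0: store L0 := 37 → M/I on L0; bus BusRdX; mem=21
  op16 P0: store L1 := 2 → M/I on L1; bus BusRdX Flush; mem=52
  op17 P0: load  L1 → M/I on L1; bus (none); mem=52
  op18 P1: load  L1 → S/S on L1; bus BusRd Flush; mem=2
  op19 P0: store L1 := 50 → M/I on L1; bus BusRdX; mem=2
  op20 P0: store L0 := 12 → M/I on L0; bus (none); mem=21
  op21 P1: load  L0 → S/S on L0; bus BusRd Flush; mem=12
  op22 P1: load  L0 → S/S on L0; bus (none); mem=12
  op23 P1: store L0 := 98 → I/M on L0; bus BusRdX; mem=12
  op24 P0: store L0 := 23 → M/I on L0; bus BusRdX Flush; mem=98
  op25 P1: load  L0 → S/S on L0; bus BusRd Flush; mem=23
  op26 P0: store L0 := 63 → M/I on L0; bus BusRdX; mem=23
  op27 P0: load  L1 → M/I on L1; bus (none); mem=2
  op28 P1: store L1 := 11 → I/M on L1; bus BusRdX Flush; mem=50
  op29 P0: store L1 := 4 → M/I on L1; bus BusRdX Flush; mem=11
  op30 P0: store L1 := 4 → M/I on L1; bus (none); mem=11

memory[L0] = 23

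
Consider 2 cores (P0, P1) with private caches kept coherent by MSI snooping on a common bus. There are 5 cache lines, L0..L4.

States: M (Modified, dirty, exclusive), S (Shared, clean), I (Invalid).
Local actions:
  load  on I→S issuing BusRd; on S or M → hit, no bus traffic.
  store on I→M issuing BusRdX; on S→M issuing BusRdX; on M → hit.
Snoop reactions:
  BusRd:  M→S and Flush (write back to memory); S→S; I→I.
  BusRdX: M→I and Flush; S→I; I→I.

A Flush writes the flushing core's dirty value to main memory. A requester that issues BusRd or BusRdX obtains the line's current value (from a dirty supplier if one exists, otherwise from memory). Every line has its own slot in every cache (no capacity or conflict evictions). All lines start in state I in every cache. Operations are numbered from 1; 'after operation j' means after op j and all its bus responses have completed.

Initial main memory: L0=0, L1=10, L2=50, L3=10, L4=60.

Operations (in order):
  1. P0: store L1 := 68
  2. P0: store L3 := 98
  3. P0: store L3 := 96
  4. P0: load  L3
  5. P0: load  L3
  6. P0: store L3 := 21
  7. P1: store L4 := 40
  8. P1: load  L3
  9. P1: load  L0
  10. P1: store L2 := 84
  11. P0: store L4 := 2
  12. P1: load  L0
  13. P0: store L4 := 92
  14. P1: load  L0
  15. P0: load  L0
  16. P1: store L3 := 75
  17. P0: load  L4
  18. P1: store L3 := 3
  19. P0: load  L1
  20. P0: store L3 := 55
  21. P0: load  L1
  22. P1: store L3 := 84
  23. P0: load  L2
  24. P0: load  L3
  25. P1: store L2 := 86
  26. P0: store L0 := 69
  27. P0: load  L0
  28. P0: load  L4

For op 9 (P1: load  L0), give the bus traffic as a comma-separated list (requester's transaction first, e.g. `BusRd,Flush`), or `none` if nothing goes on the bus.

bus = BusRd

  op1 P0: store L1 := 68 → M/I on L1; bus BusRdX; mem=10
  op2 P0: store L3 := 98 → M/I on L3; bus BusRdX; mem=10
  op3 P0: store L3 := 96 → M/I on L3; bus (none); mem=10
  op4 P0: load  L3 → M/I on L3; bus (none); mem=10
  op5 P0: load  L3 → M/I on L3; bus (none); mem=10
  op6 P0: store L3 := 21 → M/I on L3; bus (none); mem=10
  op7 P1: store L4 := 40 → I/M on L4; bus BusRdX; mem=60
  op8 P1: load  L3 → S/S on L3; bus BusRd Flush; mem=21
  op9 P1: load  L0 → I/S on L0; bus BusRd; mem=0
  op10 P1: store L2 := 84 → I/M on L2; bus BusRdX; mem=50
  op11 P0: store L4 := 2 → M/I on L4; bus BusRdX Flush; mem=40
  op12 P1: load  L0 → I/S on L0; bus (none); mem=0
  op13 P0: store L4 := 92 → M/I on L4; bus (none); mem=40
  op14 P1: load  L0 → I/S on L0; bus (none); mem=0
  op15 P0: load  L0 → S/S on L0; bus BusRd; mem=0
  op16 P1: store L3 := 75 → I/M on L3; bus BusRdX; mem=21
  op17 P0: load  L4 → M/I on L4; bus (none); mem=40
  op18 P1: store L3 := 3 → I/M on L3; bus (none); mem=21
  op19 P0: load  L1 → M/I on L1; bus (none); mem=10
  op20 P0: store L3 := 55 → M/I on L3; bus BusRdX Flush; mem=3
  op21 P0: load  L1 → M/I on L1; bus (none); mem=10
  op22 P1: store L3 := 84 → I/M on L3; bus BusRdX Flush; mem=55
  op23 P0: load  L2 → S/S on L2; bus BusRd Flush; mem=84
  op24 P0: load  L3 → S/S on L3; bus BusRd Flush; mem=84
  op25 P1: store L2 := 86 → I/M on L2; bus BusRdX; mem=84
  op26 P0: store L0 := 69 → M/I on L0; bus BusRdX; mem=0
  op27 P0: load  L0 → M/I on L0; bus (none); mem=0
  op28 P0: load  L4 → M/I on L4; bus (none); mem=40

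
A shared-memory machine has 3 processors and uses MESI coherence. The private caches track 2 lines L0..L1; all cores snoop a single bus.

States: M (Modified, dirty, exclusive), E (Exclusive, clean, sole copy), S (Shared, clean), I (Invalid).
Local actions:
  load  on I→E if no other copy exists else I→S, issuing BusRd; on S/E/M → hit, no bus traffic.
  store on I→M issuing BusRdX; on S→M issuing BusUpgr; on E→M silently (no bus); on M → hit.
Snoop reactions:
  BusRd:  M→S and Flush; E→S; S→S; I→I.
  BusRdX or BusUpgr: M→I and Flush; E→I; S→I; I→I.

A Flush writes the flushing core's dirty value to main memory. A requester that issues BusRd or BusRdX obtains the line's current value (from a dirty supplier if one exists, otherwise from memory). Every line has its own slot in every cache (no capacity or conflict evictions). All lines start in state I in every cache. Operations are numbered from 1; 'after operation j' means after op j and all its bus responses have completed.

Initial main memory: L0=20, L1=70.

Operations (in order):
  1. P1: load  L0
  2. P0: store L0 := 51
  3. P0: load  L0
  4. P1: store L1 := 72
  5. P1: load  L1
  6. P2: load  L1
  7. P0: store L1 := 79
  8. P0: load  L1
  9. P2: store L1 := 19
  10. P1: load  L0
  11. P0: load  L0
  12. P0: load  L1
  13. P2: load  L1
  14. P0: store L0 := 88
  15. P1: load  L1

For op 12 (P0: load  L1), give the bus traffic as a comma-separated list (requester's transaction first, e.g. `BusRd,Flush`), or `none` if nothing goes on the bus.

step 1: P1: load  L0  ⟶  IEI  (L0)  txn=BusRd  M[L0]=20
step 2: P0: store L0 := 51  ⟶  MII  (L0)  txn=BusRdX  M[L0]=20
step 3: P0: load  L0  ⟶  MII  (L0)  txn=∅  M[L0]=20
step 4: P1: store L1 := 72  ⟶  IMI  (L1)  txn=BusRdX  M[L1]=70
step 5: P1: load  L1  ⟶  IMI  (L1)  txn=∅  M[L1]=70
step 6: P2: load  L1  ⟶  ISS  (L1)  txn=BusRd+Flush  M[L1]=72
step 7: P0: store L1 := 79  ⟶  MII  (L1)  txn=BusRdX  M[L1]=72
step 8: P0: load  L1  ⟶  MII  (L1)  txn=∅  M[L1]=72
step 9: P2: store L1 := 19  ⟶  IIM  (L1)  txn=BusRdX+Flush  M[L1]=79
step 10: P1: load  L0  ⟶  SSI  (L0)  txn=BusRd+Flush  M[L0]=51
step 11: P0: load  L0  ⟶  SSI  (L0)  txn=∅  M[L0]=51
step 12: P0: load  L1  ⟶  SIS  (L1)  txn=BusRd+Flush  M[L1]=19
step 13: P2: load  L1  ⟶  SIS  (L1)  txn=∅  M[L1]=19
step 14: P0: store L0 := 88  ⟶  MII  (L0)  txn=BusUpgr  M[L0]=51
step 15: P1: load  L1  ⟶  SSS  (L1)  txn=BusRd  M[L1]=19

bus = BusRd,Flush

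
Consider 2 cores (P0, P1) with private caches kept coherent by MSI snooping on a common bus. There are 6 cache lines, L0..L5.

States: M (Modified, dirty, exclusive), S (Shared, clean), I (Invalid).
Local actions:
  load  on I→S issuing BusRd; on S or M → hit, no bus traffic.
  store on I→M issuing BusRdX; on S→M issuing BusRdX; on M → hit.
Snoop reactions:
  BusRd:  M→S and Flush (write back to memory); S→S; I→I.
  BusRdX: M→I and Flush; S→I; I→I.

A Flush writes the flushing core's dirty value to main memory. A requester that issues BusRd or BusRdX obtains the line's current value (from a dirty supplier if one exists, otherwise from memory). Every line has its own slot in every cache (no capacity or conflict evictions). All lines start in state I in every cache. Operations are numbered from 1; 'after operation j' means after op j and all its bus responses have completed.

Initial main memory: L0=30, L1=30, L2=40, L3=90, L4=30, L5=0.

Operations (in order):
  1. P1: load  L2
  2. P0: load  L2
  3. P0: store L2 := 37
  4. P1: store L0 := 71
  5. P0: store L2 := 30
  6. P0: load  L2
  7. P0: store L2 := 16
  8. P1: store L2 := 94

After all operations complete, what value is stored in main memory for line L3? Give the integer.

  op1 P1: load  L2 → I/S on L2; bus BusRd; mem=40
  op2 P0: load  L2 → S/S on L2; bus BusRd; mem=40
  op3 P0: store L2 := 37 → M/I on L2; bus BusRdX; mem=40
  op4 P1: store L0 := 71 → I/M on L0; bus BusRdX; mem=30
  op5 P0: store L2 := 30 → M/I on L2; bus (none); mem=40
  op6 P0: load  L2 → M/I on L2; bus (none); mem=40
  op7 P0: store L2 := 16 → M/I on L2; bus (none); mem=40
  op8 P1: store L2 := 94 → I/M on L2; bus BusRdX Flush; mem=16

memory[L3] = 90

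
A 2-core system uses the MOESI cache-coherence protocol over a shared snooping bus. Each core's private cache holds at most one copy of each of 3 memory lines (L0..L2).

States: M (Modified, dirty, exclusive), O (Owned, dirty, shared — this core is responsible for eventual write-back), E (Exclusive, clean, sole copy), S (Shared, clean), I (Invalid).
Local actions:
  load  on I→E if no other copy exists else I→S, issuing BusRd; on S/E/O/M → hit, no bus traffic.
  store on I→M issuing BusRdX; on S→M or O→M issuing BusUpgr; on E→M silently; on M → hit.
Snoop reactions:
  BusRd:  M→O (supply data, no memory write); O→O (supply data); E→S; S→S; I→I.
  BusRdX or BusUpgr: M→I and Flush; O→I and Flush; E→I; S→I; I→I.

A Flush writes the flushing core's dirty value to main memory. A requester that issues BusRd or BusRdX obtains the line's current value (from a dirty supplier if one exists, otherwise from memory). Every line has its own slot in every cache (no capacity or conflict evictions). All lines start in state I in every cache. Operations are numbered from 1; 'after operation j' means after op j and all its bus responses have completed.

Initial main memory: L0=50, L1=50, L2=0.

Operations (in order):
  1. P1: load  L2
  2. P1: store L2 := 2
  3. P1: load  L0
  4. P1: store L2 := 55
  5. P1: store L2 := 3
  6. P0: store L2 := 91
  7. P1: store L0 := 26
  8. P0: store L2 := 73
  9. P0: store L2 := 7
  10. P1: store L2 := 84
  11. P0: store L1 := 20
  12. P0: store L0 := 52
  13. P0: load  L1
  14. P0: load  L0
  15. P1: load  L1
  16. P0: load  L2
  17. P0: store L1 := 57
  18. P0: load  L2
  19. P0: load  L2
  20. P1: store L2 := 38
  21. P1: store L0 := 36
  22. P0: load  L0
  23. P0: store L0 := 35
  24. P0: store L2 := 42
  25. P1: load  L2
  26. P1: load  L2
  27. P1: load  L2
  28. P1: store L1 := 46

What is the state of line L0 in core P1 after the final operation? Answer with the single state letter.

state = I

step 1: P1: load  L2  ⟶  IE  (L2)  txn=BusRd  M[L2]=0
step 2: P1: store L2 := 2  ⟶  IM  (L2)  txn=∅  M[L2]=0
step 3: P1: load  L0  ⟶  IE  (L0)  txn=BusRd  M[L0]=50
step 4: P1: store L2 := 55  ⟶  IM  (L2)  txn=∅  M[L2]=0
step 5: P1: store L2 := 3  ⟶  IM  (L2)  txn=∅  M[L2]=0
step 6: P0: store L2 := 91  ⟶  MI  (L2)  txn=BusRdX+Flush  M[L2]=3
step 7: P1: store L0 := 26  ⟶  IM  (L0)  txn=∅  M[L0]=50
step 8: P0: store L2 := 73  ⟶  MI  (L2)  txn=∅  M[L2]=3
step 9: P0: store L2 := 7  ⟶  MI  (L2)  txn=∅  M[L2]=3
step 10: P1: store L2 := 84  ⟶  IM  (L2)  txn=BusRdX+Flush  M[L2]=7
step 11: P0: store L1 := 20  ⟶  MI  (L1)  txn=BusRdX  M[L1]=50
step 12: P0: store L0 := 52  ⟶  MI  (L0)  txn=BusRdX+Flush  M[L0]=26
step 13: P0: load  L1  ⟶  MI  (L1)  txn=∅  M[L1]=50
step 14: P0: load  L0  ⟶  MI  (L0)  txn=∅  M[L0]=26
step 15: P1: load  L1  ⟶  OS  (L1)  txn=BusRd  M[L1]=50
step 16: P0: load  L2  ⟶  SO  (L2)  txn=BusRd  M[L2]=7
step 17: P0: store L1 := 57  ⟶  MI  (L1)  txn=BusUpgr  M[L1]=50
step 18: P0: load  L2  ⟶  SO  (L2)  txn=∅  M[L2]=7
step 19: P0: load  L2  ⟶  SO  (L2)  txn=∅  M[L2]=7
step 20: P1: store L2 := 38  ⟶  IM  (L2)  txn=BusUpgr  M[L2]=7
step 21: P1: store L0 := 36  ⟶  IM  (L0)  txn=BusRdX+Flush  M[L0]=52
step 22: P0: load  L0  ⟶  SO  (L0)  txn=BusRd  M[L0]=52
step 23: P0: store L0 := 35  ⟶  MI  (L0)  txn=BusUpgr+Flush  M[L0]=36
step 24: P0: store L2 := 42  ⟶  MI  (L2)  txn=BusRdX+Flush  M[L2]=38
step 25: P1: load  L2  ⟶  OS  (L2)  txn=BusRd  M[L2]=38
step 26: P1: load  L2  ⟶  OS  (L2)  txn=∅  M[L2]=38
step 27: P1: load  L2  ⟶  OS  (L2)  txn=∅  M[L2]=38
step 28: P1: store L1 := 46  ⟶  IM  (L1)  txn=BusRdX+Flush  M[L1]=57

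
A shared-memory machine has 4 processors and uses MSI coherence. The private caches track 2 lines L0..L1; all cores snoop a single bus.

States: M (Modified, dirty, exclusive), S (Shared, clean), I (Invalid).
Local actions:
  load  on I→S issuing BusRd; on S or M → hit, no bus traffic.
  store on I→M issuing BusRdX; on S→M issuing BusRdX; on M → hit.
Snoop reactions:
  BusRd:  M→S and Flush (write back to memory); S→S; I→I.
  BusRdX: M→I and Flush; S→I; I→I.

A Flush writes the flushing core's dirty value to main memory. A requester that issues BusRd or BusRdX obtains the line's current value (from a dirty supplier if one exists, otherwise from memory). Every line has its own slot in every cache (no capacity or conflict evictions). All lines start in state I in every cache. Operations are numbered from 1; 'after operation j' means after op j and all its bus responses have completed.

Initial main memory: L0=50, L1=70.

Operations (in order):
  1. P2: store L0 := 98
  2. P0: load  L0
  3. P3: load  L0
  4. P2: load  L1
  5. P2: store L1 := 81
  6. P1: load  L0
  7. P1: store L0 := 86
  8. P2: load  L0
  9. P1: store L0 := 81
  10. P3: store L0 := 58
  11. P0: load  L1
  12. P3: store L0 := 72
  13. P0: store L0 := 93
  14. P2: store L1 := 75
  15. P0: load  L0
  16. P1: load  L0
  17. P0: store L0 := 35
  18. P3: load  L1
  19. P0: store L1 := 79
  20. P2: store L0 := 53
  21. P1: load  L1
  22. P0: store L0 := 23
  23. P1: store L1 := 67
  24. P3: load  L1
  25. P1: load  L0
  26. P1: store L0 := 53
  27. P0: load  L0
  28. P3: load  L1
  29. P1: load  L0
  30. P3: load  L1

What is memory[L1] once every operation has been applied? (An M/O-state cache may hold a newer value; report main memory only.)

1. P2: store L0 := 98  bus=[BusRdX]  L0: P0=I P1=I P2=M P3=I  mem[L0]=50
2. P0: load  L0  bus=[BusRd,Flush]  L0: P0=S P1=I P2=S P3=I  mem[L0]=98
3. P3: load  L0  bus=[BusRd]  L0: P0=S P1=I P2=S P3=S  mem[L0]=98
4. P2: load  L1  bus=[BusRd]  L1: P0=I P1=I P2=S P3=I  mem[L1]=70
5. P2: store L1 := 81  bus=[BusRdX]  L1: P0=I P1=I P2=M P3=I  mem[L1]=70
6. P1: load  L0  bus=[BusRd]  L0: P0=S P1=S P2=S P3=S  mem[L0]=98
7. P1: store L0 := 86  bus=[BusRdX]  L0: P0=I P1=M P2=I P3=I  mem[L0]=98
8. P2: load  L0  bus=[BusRd,Flush]  L0: P0=I P1=S P2=S P3=I  mem[L0]=86
9. P1: store L0 := 81  bus=[BusRdX]  L0: P0=I P1=M P2=I P3=I  mem[L0]=86
10. P3: store L0 := 58  bus=[BusRdX,Flush]  L0: P0=I P1=I P2=I P3=M  mem[L0]=81
11. P0: load  L1  bus=[BusRd,Flush]  L1: P0=S P1=I P2=S P3=I  mem[L1]=81
12. P3: store L0 := 72  bus=[-]  L0: P0=I P1=I P2=I P3=M  mem[L0]=81
13. P0: store L0 := 93  bus=[BusRdX,Flush]  L0: P0=M P1=I P2=I P3=I  mem[L0]=72
14. P2: store L1 := 75  bus=[BusRdX]  L1: P0=I P1=I P2=M P3=I  mem[L1]=81
15. P0: load  L0  bus=[-]  L0: P0=M P1=I P2=I P3=I  mem[L0]=72
16. P1: load  L0  bus=[BusRd,Flush]  L0: P0=S P1=S P2=I P3=I  mem[L0]=93
17. P0: store L0 := 35  bus=[BusRdX]  L0: P0=M P1=I P2=I P3=I  mem[L0]=93
18. P3: load  L1  bus=[BusRd,Flush]  L1: P0=I P1=I P2=S P3=S  mem[L1]=75
19. P0: store L1 := 79  bus=[BusRdX]  L1: P0=M P1=I P2=I P3=I  mem[L1]=75
20. P2: store L0 := 53  bus=[BusRdX,Flush]  L0: P0=I P1=I P2=M P3=I  mem[L0]=35
21. P1: load  L1  bus=[BusRd,Flush]  L1: P0=S P1=S P2=I P3=I  mem[L1]=79
22. P0: store L0 := 23  bus=[BusRdX,Flush]  L0: P0=M P1=I P2=I P3=I  mem[L0]=53
23. P1: store L1 := 67  bus=[BusRdX]  L1: P0=I P1=M P2=I P3=I  mem[L1]=79
24. P3: load  L1  bus=[BusRd,Flush]  L1: P0=I P1=S P2=I P3=S  mem[L1]=67
25. P1: load  L0  bus=[BusRd,Flush]  L0: P0=S P1=S P2=I P3=I  mem[L0]=23
26. P1: store L0 := 53  bus=[BusRdX]  L0: P0=I P1=M P2=I P3=I  mem[L0]=23
27. P0: load  L0  bus=[BusRd,Flush]  L0: P0=S P1=S P2=I P3=I  mem[L0]=53
28. P3: load  L1  bus=[-]  L1: P0=I P1=S P2=I P3=S  mem[L1]=67
29. P1: load  L0  bus=[-]  L0: P0=S P1=S P2=I P3=I  mem[L0]=53
30. P3: load  L1  bus=[-]  L1: P0=I P1=S P2=I P3=S  mem[L1]=67

memory[L1] = 67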